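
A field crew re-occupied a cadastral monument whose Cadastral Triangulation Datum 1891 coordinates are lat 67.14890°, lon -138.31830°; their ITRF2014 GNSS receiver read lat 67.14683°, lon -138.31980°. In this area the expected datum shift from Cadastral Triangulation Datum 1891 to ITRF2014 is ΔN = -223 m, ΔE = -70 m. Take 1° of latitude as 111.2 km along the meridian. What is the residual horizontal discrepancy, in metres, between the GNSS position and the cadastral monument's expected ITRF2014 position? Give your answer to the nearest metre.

9 m

Observed coordinate differences: Δφ = -0.00207°, Δλ = -0.00150°.
Converting to metres (1° lat = 111200 m, cos φ = 0.388338): observed ΔN = -230.2 m, observed ΔE = -64.8 m.
Subtracting the expected shift leaves a residual of -230.2 − (-223) = -7.2 m north and -64.8 − (-70) = 5.2 m east.
Residual distance = √((-7.2)² + 5.2²) = 8.9 m.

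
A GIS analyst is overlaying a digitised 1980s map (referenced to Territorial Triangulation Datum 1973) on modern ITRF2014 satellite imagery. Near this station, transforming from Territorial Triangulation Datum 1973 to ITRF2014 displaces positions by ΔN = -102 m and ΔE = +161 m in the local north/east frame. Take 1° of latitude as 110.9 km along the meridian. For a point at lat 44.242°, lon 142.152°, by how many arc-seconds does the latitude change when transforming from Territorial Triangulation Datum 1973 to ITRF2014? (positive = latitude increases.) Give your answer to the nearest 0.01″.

1° of latitude = 110.9 km, so Δφ = -102.0 / 110900 = -0.0009197° = -3.311″.

Δφ = -3.31″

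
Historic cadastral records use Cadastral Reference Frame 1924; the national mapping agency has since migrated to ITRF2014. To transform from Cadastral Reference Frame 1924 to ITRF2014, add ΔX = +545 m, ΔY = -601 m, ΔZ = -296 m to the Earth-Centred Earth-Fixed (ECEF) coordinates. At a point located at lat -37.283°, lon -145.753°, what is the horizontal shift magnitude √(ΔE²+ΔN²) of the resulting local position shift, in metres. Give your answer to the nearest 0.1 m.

858.9 m

The local east axis at (φ, λ) is (−sin λ, cos λ, 0), so ΔE = −sin(-145.753°)·545 + cos(-145.753°)·(-601) = 803.50 m.
The local north axis is (−sin φ cos λ, −sin φ sin λ, cos φ), giving ΔN = -272.896 + 204.877 − 235.513 = -303.53 m.
Horizontal magnitude = √(ΔE² + ΔN²) = √(803.50² + (-303.53)²) = 858.92 m.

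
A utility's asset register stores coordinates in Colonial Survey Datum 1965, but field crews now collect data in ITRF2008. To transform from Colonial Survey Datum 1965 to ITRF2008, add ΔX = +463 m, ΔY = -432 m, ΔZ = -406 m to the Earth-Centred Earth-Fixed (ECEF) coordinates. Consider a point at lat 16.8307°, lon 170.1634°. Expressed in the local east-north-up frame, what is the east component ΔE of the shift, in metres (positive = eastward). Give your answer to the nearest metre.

ΔE = 347 m

The local east axis at (φ, λ) is (−sin λ, cos λ, 0), so ΔE = −sin(170.1634°)·463 + cos(170.1634°)·(-432) = 346.55 m.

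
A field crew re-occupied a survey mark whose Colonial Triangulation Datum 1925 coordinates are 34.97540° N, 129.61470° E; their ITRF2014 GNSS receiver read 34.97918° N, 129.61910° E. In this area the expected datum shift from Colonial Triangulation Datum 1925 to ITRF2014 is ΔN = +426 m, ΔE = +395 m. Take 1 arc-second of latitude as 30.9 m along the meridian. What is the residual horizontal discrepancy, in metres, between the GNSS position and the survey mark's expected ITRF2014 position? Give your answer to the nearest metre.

Observed coordinate differences: Δφ = +0.00378°, Δλ = +0.00440°.
Converting to metres (1° lat = 111240 m, cos φ = 0.819398): observed ΔN = 420.5 m, observed ΔE = 401.1 m.
Subtracting the expected shift leaves a residual of 420.5 − (426) = -5.5 m north and 401.1 − (395) = 6.1 m east.
Residual distance = √((-5.5)² + 6.1²) = 8.2 m.

8 m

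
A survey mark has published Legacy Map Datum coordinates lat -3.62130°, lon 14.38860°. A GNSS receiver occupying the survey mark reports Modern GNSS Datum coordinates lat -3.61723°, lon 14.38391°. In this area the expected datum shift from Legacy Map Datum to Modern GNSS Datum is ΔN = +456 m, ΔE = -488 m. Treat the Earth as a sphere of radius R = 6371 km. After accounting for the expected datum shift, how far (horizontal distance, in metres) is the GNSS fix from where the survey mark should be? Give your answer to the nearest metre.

33 m

Observed coordinate differences: Δφ = +0.00407°, Δλ = -0.00469°.
Converting to metres (1° lat = 111195 m, cos φ = 0.998003): observed ΔN = 452.6 m, observed ΔE = -520.5 m.
Subtracting the expected shift leaves a residual of 452.6 − (456) = -3.4 m north and -520.5 − (-488) = -32.5 m east.
Residual distance = √((-3.4)² + (-32.5)²) = 32.6 m.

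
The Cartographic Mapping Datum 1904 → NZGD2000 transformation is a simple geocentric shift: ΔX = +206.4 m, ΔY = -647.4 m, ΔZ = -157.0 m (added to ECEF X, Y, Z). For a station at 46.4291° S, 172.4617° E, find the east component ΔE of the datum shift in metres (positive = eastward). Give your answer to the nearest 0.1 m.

The local east axis at (φ, λ) is (−sin λ, cos λ, 0), so ΔE = −sin(172.4617°)·206.4 + cos(172.4617°)·(-647.4) = 614.73 m.

ΔE = 614.7 m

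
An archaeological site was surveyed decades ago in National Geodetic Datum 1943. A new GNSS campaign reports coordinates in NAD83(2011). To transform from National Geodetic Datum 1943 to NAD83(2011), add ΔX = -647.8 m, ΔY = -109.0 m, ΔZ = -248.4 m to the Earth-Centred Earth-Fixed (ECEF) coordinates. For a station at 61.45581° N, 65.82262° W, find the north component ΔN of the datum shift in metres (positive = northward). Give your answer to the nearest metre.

The local north axis is (−sin φ cos λ, −sin φ sin λ, cos φ), giving ΔN = 233.066 − 87.352 − 118.695 = 27.02 m.

ΔN = 27 m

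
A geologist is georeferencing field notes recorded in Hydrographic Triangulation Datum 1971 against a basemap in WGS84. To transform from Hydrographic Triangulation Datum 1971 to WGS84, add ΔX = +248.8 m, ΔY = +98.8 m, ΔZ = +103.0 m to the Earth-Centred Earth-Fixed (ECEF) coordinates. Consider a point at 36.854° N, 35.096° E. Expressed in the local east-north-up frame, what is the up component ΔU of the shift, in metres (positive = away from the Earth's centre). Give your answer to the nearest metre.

ΔU = 270 m

The local up (radial) axis is (cos φ cos λ, cos φ sin λ, sin φ), giving ΔU = 162.886 + 45.453 + 61.777 = 270.12 m.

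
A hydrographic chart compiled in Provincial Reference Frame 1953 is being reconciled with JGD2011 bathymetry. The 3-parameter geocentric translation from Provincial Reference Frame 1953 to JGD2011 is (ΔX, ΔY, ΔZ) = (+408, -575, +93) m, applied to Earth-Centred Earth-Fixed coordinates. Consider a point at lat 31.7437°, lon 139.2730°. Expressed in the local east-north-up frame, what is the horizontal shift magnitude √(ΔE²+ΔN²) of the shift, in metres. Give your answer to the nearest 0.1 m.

At φ = 31.7437°, λ = 139.2730°: sin φ = 0.526120, cos φ = 0.850410, sin λ = 0.652456, cos λ = -0.757827.
ΔE = −sin λ·ΔX + cos λ·ΔY = −(0.652456)·(408) + (-0.757827)·(-575) = 169.55 m.
ΔN = −sin φ cos λ·ΔX − sin φ sin λ·ΔY + cos φ·ΔZ = −(0.526120)(-0.757827)(408) − (0.526120)(0.652456)(-575) + (0.850410)(93) = 439.14 m.
Horizontal magnitude = √(ΔE² + ΔN²) = √(169.55² + 439.14²) = 470.74 m.

470.7 m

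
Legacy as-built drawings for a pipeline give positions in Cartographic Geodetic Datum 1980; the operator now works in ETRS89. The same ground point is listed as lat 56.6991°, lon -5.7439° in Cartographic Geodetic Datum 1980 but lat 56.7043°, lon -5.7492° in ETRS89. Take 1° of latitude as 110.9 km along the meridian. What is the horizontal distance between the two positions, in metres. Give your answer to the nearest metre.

661 m

Δφ = 56.7043° − 56.6991° = +0.0052°; Δλ = -5.7492° − -5.7439° = -0.0053°.
ΔN = Δφ × 110900 = 576.7 m; ΔE = Δλ × 110900 × cos(56.6991°) = -0.0053 × 110900 × 0.549036 = -322.7 m.
Distance = √(ΔE² + ΔN²) = √((-322.7)² + 576.7²) = 660.8 m.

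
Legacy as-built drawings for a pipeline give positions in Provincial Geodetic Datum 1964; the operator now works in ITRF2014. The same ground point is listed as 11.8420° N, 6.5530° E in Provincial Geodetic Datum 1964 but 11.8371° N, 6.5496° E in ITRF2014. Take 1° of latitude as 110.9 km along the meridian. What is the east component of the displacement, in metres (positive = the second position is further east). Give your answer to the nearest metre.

Δφ = 11.8371° − 11.8420° = -0.0049°; Δλ = 6.5496° − 6.5530° = -0.0034°.
ΔN = Δφ × 110900 = -543.4 m; ΔE = Δλ × 110900 × cos(11.8420°) = -0.0034 × 110900 × 0.978717 = -369.0 m.

ΔE = -369 m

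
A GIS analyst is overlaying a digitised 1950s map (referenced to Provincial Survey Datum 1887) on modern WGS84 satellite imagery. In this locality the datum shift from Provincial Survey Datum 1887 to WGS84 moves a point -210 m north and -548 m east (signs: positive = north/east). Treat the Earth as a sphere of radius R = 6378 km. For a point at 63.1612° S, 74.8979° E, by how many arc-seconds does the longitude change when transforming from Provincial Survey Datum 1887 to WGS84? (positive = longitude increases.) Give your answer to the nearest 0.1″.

At latitude -63.1612°, cos φ = 0.451482.
One radian of longitude at latitude φ spans R cos φ, so Δλ = ΔE / (R cos φ) = -548.0 / (6378000 × 0.451482) = -1.9031e-04 rad = -39.254″.

Δλ = -39.3″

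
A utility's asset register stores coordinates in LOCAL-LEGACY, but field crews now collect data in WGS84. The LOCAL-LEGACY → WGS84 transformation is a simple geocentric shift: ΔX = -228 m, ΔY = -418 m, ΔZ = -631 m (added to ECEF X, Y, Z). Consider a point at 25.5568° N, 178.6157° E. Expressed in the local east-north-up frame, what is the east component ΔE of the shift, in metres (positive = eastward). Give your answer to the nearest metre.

The local east axis at (φ, λ) is (−sin λ, cos λ, 0), so ΔE = −sin(178.6157°)·(-228) + cos(178.6157°)·(-418) = 423.39 m.

ΔE = 423 m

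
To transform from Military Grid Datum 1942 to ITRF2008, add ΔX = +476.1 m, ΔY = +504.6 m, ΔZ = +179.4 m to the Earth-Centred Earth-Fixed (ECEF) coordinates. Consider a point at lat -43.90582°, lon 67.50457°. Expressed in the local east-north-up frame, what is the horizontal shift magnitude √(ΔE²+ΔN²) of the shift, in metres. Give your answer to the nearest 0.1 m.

The local east axis at (φ, λ) is (−sin λ, cos λ, 0), so ΔE = −sin(67.50457°)·476.1 + cos(67.50457°)·504.6 = -246.81 m.
The local north axis is (−sin φ cos λ, −sin φ sin λ, cos φ), giving ΔN = 126.324 + 323.302 + 129.254 = 578.88 m.
Horizontal magnitude = √(ΔE² + ΔN²) = √((-246.81)² + 578.88²) = 629.30 m.

629.3 m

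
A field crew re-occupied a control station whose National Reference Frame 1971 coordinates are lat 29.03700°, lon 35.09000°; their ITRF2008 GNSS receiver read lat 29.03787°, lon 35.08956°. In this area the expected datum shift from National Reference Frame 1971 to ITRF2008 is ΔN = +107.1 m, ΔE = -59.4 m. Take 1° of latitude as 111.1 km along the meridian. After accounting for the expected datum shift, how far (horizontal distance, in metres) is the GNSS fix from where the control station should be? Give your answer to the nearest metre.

Observed coordinate differences: Δφ = +0.00087°, Δλ = -0.00044°.
Converting to metres (1° lat = 111100 m, cos φ = 0.874306): observed ΔN = 96.7 m, observed ΔE = -42.7 m.
Subtracting the expected shift leaves a residual of 96.7 − (107.1) = -10.4 m north and -42.7 − (-59.4) = 16.7 m east.
Residual distance = √((-10.4)² + 16.7²) = 19.7 m.

20 m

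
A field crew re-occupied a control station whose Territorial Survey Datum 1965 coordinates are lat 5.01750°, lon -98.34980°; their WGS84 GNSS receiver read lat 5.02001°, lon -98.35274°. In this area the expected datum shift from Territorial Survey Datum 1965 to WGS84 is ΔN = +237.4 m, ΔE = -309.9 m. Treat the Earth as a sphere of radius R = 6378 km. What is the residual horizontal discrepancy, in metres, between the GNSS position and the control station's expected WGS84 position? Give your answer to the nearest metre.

45 m

Observed coordinate differences: Δφ = +0.00251°, Δλ = -0.00294°.
Converting to metres (1° lat = 111317 m, cos φ = 0.996168): observed ΔN = 279.4 m, observed ΔE = -326.0 m.
Subtracting the expected shift leaves a residual of 279.4 − (237.4) = 42.0 m north and -326.0 − (-309.9) = -16.1 m east.
Residual distance = √(42.0² + (-16.1)²) = 45.0 m.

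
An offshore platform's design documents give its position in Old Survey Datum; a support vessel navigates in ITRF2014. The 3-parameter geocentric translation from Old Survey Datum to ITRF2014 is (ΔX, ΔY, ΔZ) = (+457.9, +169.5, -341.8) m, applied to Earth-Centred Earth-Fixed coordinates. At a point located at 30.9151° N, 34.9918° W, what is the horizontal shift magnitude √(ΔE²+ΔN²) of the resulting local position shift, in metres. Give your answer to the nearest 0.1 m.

The local east axis at (φ, λ) is (−sin λ, cos λ, 0), so ΔE = −sin(-34.9918°)·457.9 + cos(-34.9918°)·169.5 = 401.45 m.
The local north axis is (−sin φ cos λ, −sin φ sin λ, cos φ), giving ΔN = -192.728 + 49.939 − 293.240 = -436.03 m.
Horizontal magnitude = √(ΔE² + ΔN²) = √(401.45² + (-436.03)²) = 592.69 m.

592.7 m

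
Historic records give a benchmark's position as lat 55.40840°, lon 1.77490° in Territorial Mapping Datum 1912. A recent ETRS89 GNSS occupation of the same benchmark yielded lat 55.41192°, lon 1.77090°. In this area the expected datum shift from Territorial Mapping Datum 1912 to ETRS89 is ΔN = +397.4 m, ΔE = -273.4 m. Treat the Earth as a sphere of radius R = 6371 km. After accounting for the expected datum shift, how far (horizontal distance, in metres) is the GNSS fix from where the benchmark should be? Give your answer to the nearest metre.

Observed coordinate differences: Δφ = +0.00352°, Δλ = -0.00400°.
Converting to metres (1° lat = 111195 m, cos φ = 0.567723): observed ΔN = 391.4 m, observed ΔE = -252.5 m.
Subtracting the expected shift leaves a residual of 391.4 − (397.4) = -6.0 m north and -252.5 − (-273.4) = 20.9 m east.
Residual distance = √((-6.0)² + 20.9²) = 21.7 m.

22 m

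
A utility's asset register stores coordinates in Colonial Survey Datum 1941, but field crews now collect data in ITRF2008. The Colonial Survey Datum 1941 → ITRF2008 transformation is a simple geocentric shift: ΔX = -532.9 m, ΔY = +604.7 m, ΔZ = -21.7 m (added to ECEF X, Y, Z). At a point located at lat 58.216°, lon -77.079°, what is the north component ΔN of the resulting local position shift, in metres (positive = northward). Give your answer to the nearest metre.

At φ = 58.216°, λ = -77.079°: sin φ = 0.850040, cos φ = 0.526718, sin λ = -0.974679, cos λ = 0.223607.
ΔN = −sin φ cos λ·ΔX − sin φ sin λ·ΔY + cos φ·ΔZ = −(0.850040)(0.223607)(-532.9) − (0.850040)(-0.974679)(604.7) + (0.526718)(-21.7) = 590.87 m.

ΔN = 591 m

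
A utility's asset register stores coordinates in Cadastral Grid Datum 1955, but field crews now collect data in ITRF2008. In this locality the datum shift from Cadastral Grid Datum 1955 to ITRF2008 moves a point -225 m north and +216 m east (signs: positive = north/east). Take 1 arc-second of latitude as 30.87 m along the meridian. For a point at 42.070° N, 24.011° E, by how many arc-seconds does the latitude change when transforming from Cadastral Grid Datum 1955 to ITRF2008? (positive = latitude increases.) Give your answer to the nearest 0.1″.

Δφ = -7.3″

1″ of latitude = 30.87 m, so Δφ = -225.0 / 30.87 = -7.289″.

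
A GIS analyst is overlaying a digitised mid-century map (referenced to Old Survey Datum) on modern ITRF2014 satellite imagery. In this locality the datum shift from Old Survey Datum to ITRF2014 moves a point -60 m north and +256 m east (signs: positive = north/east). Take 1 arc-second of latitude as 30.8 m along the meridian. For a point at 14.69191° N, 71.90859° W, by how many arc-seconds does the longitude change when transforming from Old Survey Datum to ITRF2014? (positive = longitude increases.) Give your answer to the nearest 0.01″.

At latitude 14.69191°, cos φ = 0.967304.
1″ of longitude at this latitude = 30.80 × cos φ = 29.7930 m, so Δλ = 256.0 / 29.7930 = 8.593″.

Δλ = 8.59″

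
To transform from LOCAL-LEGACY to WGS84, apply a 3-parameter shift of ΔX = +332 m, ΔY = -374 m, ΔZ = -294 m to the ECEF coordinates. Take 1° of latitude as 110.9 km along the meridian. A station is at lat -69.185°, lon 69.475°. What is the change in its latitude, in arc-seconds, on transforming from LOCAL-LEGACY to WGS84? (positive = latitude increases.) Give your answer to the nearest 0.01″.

Δφ = -10.49″

sin φ = -0.934733, cos φ = 0.355352, sin λ = 0.936519, cos λ = 0.350616.
North component: ΔN = −sin φ cos λ·ΔX − sin φ sin λ·ΔY + cos φ·ΔZ = −(-0.934733)(0.350616)(332) − (-0.934733)(0.936519)(-374) + (0.355352)(-294) = -323.06 m.
1° of latitude spans 110900 m, so Δφ = -323.06 / 110900 × 3600 = -10.487″.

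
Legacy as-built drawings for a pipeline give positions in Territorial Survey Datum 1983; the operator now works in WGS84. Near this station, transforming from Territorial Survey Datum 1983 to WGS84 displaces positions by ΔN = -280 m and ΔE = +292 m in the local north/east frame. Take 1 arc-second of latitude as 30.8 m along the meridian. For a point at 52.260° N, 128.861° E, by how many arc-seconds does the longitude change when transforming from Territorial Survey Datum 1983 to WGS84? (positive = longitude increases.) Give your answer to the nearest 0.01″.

At latitude 52.260°, cos φ = 0.612079.
1″ of longitude at this latitude = 30.80 × cos φ = 18.8520 m, so Δλ = 292.0 / 18.8520 = 15.489″.

Δλ = 15.49″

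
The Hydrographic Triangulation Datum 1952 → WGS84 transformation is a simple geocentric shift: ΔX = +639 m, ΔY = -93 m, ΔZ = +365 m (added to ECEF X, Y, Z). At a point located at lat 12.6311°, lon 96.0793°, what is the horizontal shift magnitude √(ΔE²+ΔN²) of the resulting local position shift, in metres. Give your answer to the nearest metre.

738 m

The local east axis at (φ, λ) is (−sin λ, cos λ, 0), so ΔE = −sin(96.0793°)·639 + cos(96.0793°)·(-93) = -625.56 m.
The local north axis is (−sin φ cos λ, −sin φ sin λ, cos φ), giving ΔN = 14.798 + 20.222 + 356.166 = 391.19 m.
Horizontal magnitude = √(ΔE² + ΔN²) = √((-625.56)² + 391.19²) = 737.80 m.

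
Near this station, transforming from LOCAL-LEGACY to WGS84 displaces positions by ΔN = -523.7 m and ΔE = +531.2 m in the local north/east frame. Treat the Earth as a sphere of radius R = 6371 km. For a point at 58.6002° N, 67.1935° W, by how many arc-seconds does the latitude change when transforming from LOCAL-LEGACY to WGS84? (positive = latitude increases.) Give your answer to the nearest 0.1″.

On a sphere of radius R, 1 rad of latitude = R, so Δφ = ΔN / R = -523.7 / 6371000 = -8.2201e-05 rad = -16.955″.

Δφ = -17.0″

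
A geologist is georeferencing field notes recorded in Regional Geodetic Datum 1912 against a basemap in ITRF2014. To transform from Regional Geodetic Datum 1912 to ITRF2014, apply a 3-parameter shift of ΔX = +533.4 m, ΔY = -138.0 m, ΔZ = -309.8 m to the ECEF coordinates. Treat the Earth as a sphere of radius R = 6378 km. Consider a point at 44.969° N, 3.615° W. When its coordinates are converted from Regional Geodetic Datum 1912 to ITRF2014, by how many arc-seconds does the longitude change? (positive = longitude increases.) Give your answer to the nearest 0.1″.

Δλ = -4.8″

sin φ = 0.706724, cos φ = 0.707489, sin λ = -0.063052, cos λ = 0.998010.
East component: ΔE = −sin λ·ΔX + cos λ·ΔY = −(-0.063052)(533.4) + (0.998010)(-138.0) = -104.09 m.
1° of latitude spans πR/180 = 111317 m; at latitude φ, 1° of longitude spans that × cos φ = 78755.7 m, so Δλ = -104.09 / 78755.7 × 3600 = -4.758″.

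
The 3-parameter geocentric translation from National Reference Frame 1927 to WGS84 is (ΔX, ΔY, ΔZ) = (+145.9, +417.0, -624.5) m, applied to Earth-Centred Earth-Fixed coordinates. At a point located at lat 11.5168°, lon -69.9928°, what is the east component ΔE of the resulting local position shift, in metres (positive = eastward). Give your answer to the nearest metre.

ΔE = 280 m

The local east axis at (φ, λ) is (−sin λ, cos λ, 0), so ΔE = −sin(-69.9928°)·145.9 + cos(-69.9928°)·417.0 = 279.77 m.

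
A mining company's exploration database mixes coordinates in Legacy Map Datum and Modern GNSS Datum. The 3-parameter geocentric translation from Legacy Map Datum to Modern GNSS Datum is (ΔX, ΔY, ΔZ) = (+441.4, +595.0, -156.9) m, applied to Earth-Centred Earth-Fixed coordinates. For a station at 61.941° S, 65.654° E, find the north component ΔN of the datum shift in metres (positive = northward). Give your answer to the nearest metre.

ΔN = 565 m

The local north axis is (−sin φ cos λ, −sin φ sin λ, cos φ), giving ΔN = 160.578 + 478.373 − 73.803 = 565.15 m.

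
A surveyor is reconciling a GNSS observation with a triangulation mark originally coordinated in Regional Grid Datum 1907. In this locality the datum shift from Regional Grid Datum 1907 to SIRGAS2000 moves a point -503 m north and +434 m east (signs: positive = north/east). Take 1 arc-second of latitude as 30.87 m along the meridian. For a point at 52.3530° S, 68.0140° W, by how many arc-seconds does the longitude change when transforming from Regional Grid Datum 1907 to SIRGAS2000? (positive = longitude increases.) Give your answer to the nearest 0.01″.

At latitude -52.3530°, cos φ = 0.610795.
1″ of longitude at this latitude = 30.87 × cos φ = 18.8552 m, so Δλ = 434.0 / 18.8552 = 23.017″.

Δλ = 23.02″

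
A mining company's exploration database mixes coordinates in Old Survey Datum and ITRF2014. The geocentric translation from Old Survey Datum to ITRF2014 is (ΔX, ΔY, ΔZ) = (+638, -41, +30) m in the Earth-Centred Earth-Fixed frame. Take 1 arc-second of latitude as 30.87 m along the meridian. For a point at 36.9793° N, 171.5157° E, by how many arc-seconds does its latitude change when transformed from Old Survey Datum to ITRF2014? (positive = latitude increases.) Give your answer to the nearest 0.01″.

sin φ = 0.601526, cos φ = 0.798853, sin λ = 0.147538, cos λ = -0.989056.
North component: ΔN = −sin φ cos λ·ΔX − sin φ sin λ·ΔY + cos φ·ΔZ = −(0.601526)(-0.989056)(638) − (0.601526)(0.147538)(-41) + (0.798853)(30) = 407.18 m.
1° of latitude spans 3600 × 30.87 = 111132 m, so Δφ = 407.18 / 111132 × 3600 = 13.190″.

Δφ = 13.19″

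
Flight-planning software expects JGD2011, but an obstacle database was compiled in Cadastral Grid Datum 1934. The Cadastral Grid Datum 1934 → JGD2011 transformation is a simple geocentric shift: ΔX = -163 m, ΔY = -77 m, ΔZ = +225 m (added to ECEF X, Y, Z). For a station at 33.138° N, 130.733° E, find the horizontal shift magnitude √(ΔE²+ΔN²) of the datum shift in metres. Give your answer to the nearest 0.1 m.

237.7 m

The local east axis at (φ, λ) is (−sin λ, cos λ, 0), so ΔE = −sin(130.733°)·(-163) + cos(130.733°)·(-77) = 173.76 m.
The local north axis is (−sin φ cos λ, −sin φ sin λ, cos φ), giving ΔN = -58.144 + 31.896 + 188.405 = 162.16 m.
Horizontal magnitude = √(ΔE² + ΔN²) = √(173.76² + 162.16²) = 237.67 m.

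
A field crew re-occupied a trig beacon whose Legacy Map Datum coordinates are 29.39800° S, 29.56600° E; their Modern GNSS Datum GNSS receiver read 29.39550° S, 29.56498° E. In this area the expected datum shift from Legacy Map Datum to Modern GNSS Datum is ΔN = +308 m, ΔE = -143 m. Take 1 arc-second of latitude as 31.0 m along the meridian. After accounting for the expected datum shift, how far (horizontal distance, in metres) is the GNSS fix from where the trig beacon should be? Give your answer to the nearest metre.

Observed coordinate differences: Δφ = +0.00250°, Δλ = -0.00102°.
Converting to metres (1° lat = 111600 m, cos φ = 0.871231): observed ΔN = 279.0 m, observed ΔE = -99.2 m.
Subtracting the expected shift leaves a residual of 279.0 − (308) = -29.0 m north and -99.2 − (-143) = 43.8 m east.
Residual distance = √((-29.0)² + 43.8²) = 52.6 m.

53 m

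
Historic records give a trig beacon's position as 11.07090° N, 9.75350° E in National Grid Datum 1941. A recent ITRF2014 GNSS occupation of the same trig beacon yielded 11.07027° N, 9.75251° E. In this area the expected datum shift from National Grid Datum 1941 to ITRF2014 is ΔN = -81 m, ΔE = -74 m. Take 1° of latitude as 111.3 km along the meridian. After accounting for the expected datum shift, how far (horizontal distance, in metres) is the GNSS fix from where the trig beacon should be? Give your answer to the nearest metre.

36 m

Observed coordinate differences: Δφ = -0.00063°, Δλ = -0.00099°.
Converting to metres (1° lat = 111300 m, cos φ = 0.981390): observed ΔN = -70.1 m, observed ΔE = -108.1 m.
Subtracting the expected shift leaves a residual of -70.1 − (-81) = 10.9 m north and -108.1 − (-74) = -34.1 m east.
Residual distance = √(10.9² + (-34.1)²) = 35.8 m.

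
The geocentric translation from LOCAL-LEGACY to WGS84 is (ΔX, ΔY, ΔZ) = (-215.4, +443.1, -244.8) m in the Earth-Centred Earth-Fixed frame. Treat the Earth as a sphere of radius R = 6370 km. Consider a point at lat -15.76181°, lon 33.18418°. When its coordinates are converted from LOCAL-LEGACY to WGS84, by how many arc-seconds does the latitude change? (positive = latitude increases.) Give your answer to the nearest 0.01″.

sin φ = -0.271639, cos φ = 0.962399, sin λ = 0.547332, cos λ = 0.836915.
North component: ΔN = −sin φ cos λ·ΔX − sin φ sin λ·ΔY + cos φ·ΔZ = −(-0.271639)(0.836915)(-215.4) − (-0.271639)(0.547332)(443.1) + (0.962399)(-244.8) = -218.69 m.
1° of latitude spans πR/180 = 111177 m, so Δφ = -218.69 / 111177 × 3600 = -7.081″.

Δφ = -7.08″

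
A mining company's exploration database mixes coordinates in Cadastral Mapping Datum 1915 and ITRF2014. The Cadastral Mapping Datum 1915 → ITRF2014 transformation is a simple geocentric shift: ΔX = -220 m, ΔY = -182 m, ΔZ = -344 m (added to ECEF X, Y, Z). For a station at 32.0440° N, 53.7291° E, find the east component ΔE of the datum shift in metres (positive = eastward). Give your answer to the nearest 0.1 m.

The local east axis at (φ, λ) is (−sin λ, cos λ, 0), so ΔE = −sin(53.7291°)·(-220) + cos(53.7291°)·(-182) = 69.70 m.

ΔE = 69.7 m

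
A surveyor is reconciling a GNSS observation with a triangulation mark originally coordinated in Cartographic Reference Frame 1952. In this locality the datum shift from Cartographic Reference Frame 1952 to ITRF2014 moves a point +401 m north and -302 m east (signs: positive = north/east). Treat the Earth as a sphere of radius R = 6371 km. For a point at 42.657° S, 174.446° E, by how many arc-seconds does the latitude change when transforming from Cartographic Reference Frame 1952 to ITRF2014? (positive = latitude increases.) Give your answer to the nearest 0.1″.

Δφ = 13.0″

On a sphere of radius R, 1 rad of latitude = R, so Δφ = ΔN / R = 401.0 / 6371000 = 6.2941e-05 rad = 12.983″.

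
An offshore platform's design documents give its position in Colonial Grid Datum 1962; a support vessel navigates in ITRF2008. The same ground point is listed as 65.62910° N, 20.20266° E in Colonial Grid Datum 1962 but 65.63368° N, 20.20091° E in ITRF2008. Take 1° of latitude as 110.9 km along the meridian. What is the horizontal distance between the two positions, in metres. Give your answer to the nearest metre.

Δφ = 65.63368° − 65.62910° = +0.00458°; Δλ = 20.20091° − 20.20266° = -0.00175°.
ΔN = Δφ × 110900 = 507.9 m; ΔE = Δλ × 110900 × cos(65.62910°) = -0.00175 × 110900 × 0.412642 = -80.1 m.
Distance = √(ΔE² + ΔN²) = √((-80.1)² + 507.9²) = 514.2 m.

514 m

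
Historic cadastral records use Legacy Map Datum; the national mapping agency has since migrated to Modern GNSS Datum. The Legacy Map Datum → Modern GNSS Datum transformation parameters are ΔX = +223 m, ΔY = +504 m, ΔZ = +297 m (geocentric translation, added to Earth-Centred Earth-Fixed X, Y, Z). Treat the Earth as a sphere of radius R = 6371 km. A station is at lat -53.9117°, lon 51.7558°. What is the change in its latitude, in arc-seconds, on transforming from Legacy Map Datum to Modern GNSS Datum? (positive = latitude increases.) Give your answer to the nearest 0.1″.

sin φ = -0.808110, cos φ = 0.589031, sin λ = 0.785380, cos λ = 0.619014.
North component: ΔN = −sin φ cos λ·ΔX − sin φ sin λ·ΔY + cos φ·ΔZ = −(-0.808110)(0.619014)(223) − (-0.808110)(0.785380)(504) + (0.589031)(297) = 606.37 m.
1° of latitude spans πR/180 = 111195 m, so Δφ = 606.37 / 111195 × 3600 = 19.632″.

Δφ = 19.6″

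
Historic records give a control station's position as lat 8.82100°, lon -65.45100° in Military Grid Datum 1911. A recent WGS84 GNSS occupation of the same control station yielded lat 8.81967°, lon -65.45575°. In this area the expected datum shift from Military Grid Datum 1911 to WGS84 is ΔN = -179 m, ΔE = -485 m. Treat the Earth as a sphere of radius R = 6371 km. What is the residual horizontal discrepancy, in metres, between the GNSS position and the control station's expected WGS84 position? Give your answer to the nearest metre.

48 m

Observed coordinate differences: Δφ = -0.00133°, Δλ = -0.00475°.
Converting to metres (1° lat = 111195 m, cos φ = 0.988172): observed ΔN = -147.9 m, observed ΔE = -521.9 m.
Subtracting the expected shift leaves a residual of -147.9 − (-179) = 31.1 m north and -521.9 − (-485) = -36.9 m east.
Residual distance = √(31.1² + (-36.9)²) = 48.3 m.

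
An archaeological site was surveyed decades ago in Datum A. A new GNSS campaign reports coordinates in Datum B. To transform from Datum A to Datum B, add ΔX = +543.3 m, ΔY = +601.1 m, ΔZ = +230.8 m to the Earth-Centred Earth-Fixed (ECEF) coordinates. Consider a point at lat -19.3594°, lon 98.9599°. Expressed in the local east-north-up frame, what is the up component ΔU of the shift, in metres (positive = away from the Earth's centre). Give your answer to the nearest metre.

ΔU = 404 m

At φ = -19.3594°, λ = 98.9599°: sin φ = -0.331493, cos φ = 0.943458, sin λ = 0.987798, cos λ = -0.155743.
ΔU = cos φ cos λ·ΔX + cos φ sin λ·ΔY + sin φ·ΔZ = (0.943458)(-0.155743)(543.3) + (0.943458)(0.987798)(601.1) + (-0.331493)(230.8) = 403.85 m.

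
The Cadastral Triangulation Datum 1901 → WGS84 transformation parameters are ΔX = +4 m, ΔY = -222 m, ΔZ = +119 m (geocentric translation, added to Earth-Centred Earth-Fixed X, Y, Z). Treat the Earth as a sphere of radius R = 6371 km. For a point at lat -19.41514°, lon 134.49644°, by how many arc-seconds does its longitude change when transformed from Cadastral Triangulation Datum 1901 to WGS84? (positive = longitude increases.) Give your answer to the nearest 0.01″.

Δλ = 5.24″

sin φ = -0.332410, cos φ = 0.943135, sin λ = 0.713294, cos λ = -0.700865.
East component: ΔE = −sin λ·ΔX + cos λ·ΔY = −(0.713294)(4) + (-0.700865)(-222) = 152.74 m.
1° of latitude spans πR/180 = 111195 m; at latitude φ, 1° of longitude spans that × cos φ = 104871.8 m, so Δλ = 152.74 / 104871.8 × 3600 = 5.243″.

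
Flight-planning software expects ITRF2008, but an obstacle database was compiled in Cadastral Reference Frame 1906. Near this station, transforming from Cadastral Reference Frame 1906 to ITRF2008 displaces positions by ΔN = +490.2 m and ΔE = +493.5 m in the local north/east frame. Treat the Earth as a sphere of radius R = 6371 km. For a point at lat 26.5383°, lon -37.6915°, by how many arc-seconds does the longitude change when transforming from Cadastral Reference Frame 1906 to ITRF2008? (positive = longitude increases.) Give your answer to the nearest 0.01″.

At latitude 26.5383°, cos φ = 0.894636.
One radian of longitude at latitude φ spans R cos φ, so Δλ = ΔE / (R cos φ) = 493.5 / (6371000 × 0.894636) = 8.6583e-05 rad = 17.859″.

Δλ = 17.86″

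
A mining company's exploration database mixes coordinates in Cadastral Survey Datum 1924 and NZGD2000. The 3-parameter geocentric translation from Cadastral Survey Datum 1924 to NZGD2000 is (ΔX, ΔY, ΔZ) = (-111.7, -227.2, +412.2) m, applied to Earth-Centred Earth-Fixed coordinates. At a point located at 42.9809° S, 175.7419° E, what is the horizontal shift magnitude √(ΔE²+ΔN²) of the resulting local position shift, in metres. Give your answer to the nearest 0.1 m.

434.9 m

The local east axis at (φ, λ) is (−sin λ, cos λ, 0), so ΔE = −sin(175.7419°)·(-111.7) + cos(175.7419°)·(-227.2) = 234.87 m.
The local north axis is (−sin φ cos λ, −sin φ sin λ, cos φ), giving ΔN = 75.942 − 11.501 + 301.558 = 366.00 m.
Horizontal magnitude = √(ΔE² + ΔN²) = √(234.87² + 366.00²) = 434.88 m.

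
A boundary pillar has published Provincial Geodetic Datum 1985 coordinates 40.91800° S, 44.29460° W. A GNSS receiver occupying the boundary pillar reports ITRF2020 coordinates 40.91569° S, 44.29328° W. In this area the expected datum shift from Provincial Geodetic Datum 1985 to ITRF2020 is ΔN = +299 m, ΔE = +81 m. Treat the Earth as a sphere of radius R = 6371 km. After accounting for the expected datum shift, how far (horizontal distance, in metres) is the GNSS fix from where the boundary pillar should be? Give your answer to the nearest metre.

52 m

Observed coordinate differences: Δφ = +0.00231°, Δλ = +0.00132°.
Converting to metres (1° lat = 111195 m, cos φ = 0.755648): observed ΔN = 256.9 m, observed ΔE = 110.9 m.
Subtracting the expected shift leaves a residual of 256.9 − (299) = -42.1 m north and 110.9 − (81) = 29.9 m east.
Residual distance = √((-42.1)² + 29.9²) = 51.7 m.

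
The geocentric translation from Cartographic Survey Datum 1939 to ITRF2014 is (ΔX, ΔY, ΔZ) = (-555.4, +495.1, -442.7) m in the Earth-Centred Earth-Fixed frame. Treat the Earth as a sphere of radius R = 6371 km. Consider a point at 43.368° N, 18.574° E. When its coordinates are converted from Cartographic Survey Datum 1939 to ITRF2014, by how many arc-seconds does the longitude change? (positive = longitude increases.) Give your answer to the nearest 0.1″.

sin φ = 0.686682, cos φ = 0.726958, sin λ = 0.318529, cos λ = 0.947913.
East component: ΔE = −sin λ·ΔX + cos λ·ΔY = −(0.318529)(-555.4) + (0.947913)(495.1) = 646.22 m.
1° of latitude spans πR/180 = 111195 m; at latitude φ, 1° of longitude spans that × cos φ = 80834.1 m, so Δλ = 646.22 / 80834.1 × 3600 = 28.780″.

Δλ = 28.8″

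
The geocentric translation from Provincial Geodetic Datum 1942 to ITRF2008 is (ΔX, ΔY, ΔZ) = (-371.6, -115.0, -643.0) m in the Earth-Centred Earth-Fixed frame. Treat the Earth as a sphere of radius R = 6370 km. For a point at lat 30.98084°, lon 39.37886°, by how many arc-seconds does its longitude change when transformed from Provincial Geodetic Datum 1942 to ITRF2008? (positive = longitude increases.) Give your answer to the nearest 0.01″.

sin φ = 0.514751, cos φ = 0.857339, sin λ = 0.634445, cos λ = 0.772968.
East component: ΔE = −sin λ·ΔX + cos λ·ΔY = −(0.634445)(-371.6) + (0.772968)(-115.0) = 146.87 m.
1° of latitude spans πR/180 = 111177 m; at latitude φ, 1° of longitude spans that × cos φ = 95316.8 m, so Δλ = 146.87 / 95316.8 × 3600 = 5.547″.

Δλ = 5.55″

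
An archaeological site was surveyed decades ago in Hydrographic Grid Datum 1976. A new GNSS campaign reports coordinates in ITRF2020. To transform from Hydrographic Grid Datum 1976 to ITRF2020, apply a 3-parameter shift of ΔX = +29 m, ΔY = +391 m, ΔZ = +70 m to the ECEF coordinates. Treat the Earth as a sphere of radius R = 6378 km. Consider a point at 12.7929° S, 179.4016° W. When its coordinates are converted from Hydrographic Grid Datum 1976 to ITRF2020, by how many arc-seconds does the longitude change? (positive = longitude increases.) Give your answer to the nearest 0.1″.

sin φ = -0.221428, cos φ = 0.975177, sin λ = -0.010444, cos λ = -0.999945.
East component: ΔE = −sin λ·ΔX + cos λ·ΔY = −(-0.010444)(29) + (-0.999945)(391) = -390.68 m.
1° of latitude spans πR/180 = 111317 m; at latitude φ, 1° of longitude spans that × cos φ = 108553.9 m, so Δλ = -390.68 / 108553.9 × 3600 = -12.956″.

Δλ = -13.0″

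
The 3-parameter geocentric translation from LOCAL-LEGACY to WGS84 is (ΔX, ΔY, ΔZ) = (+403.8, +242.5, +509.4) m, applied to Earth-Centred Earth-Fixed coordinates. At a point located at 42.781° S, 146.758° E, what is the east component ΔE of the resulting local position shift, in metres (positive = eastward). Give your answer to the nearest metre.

The local east axis at (φ, λ) is (−sin λ, cos λ, 0), so ΔE = −sin(146.758°)·403.8 + cos(146.758°)·242.5 = -424.17 m.

ΔE = -424 m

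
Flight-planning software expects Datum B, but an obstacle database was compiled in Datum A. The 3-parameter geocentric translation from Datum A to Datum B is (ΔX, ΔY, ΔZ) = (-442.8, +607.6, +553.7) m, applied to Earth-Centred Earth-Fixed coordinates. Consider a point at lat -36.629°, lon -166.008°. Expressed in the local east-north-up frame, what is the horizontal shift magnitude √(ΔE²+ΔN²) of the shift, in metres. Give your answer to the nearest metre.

928 m

The local east axis at (φ, λ) is (−sin λ, cos λ, 0), so ΔE = −sin(-166.008°)·(-442.8) + cos(-166.008°)·607.6 = -696.64 m.
The local north axis is (−sin φ cos λ, −sin φ sin λ, cos φ), giving ΔN = 256.350 − 87.651 + 444.353 = 613.05 m.
Horizontal magnitude = √(ΔE² + ΔN²) = √((-696.64)² + 613.05²) = 927.97 m.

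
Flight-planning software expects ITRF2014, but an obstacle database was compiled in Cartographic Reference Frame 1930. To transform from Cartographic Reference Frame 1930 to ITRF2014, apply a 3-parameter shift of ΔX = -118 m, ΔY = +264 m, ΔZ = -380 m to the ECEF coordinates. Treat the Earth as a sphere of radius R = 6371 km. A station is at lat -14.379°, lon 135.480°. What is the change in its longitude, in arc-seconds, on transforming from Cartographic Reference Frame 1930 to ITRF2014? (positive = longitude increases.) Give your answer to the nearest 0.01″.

sin φ = -0.248335, cos φ = 0.968674, sin λ = 0.701158, cos λ = -0.713006.
East component: ΔE = −sin λ·ΔX + cos λ·ΔY = −(0.701158)(-118) + (-0.713006)(264) = -105.50 m.
1° of latitude spans πR/180 = 111195 m; at latitude φ, 1° of longitude spans that × cos φ = 107711.7 m, so Δλ = -105.50 / 107711.7 × 3600 = -3.526″.

Δλ = -3.53″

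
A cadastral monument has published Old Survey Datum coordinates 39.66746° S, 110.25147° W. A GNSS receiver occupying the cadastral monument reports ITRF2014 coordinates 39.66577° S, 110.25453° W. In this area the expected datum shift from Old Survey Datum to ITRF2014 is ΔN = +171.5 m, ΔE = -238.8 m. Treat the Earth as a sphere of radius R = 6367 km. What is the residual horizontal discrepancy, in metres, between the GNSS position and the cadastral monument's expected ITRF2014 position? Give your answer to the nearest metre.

28 m

Observed coordinate differences: Δφ = +0.00169°, Δλ = -0.00306°.
Converting to metres (1° lat = 111125 m, cos φ = 0.769762): observed ΔN = 187.8 m, observed ΔE = -261.8 m.
Subtracting the expected shift leaves a residual of 187.8 − (171.5) = 16.3 m north and -261.8 − (-238.8) = -23.0 m east.
Residual distance = √(16.3² + (-23.0)²) = 28.2 m.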